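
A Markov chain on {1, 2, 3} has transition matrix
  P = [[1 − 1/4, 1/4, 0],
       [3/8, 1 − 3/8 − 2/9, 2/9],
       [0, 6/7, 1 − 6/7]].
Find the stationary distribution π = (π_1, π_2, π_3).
π = (81/149, 54/149, 14/149)

This is a birth-death chain on three states, which satisfies detailed balance: π_1 · P_{12} = π_2 · P_{21} and π_2 · P_{23} = π_3 · P_{32}.
From π_1 · 1/4 = π_2 · 3/8: π_2/π_1 = (1/4)/(3/8) = 2/3.
From π_2 · 2/9 = π_3 · 6/7: π_3/π_2 = (2/9)/(6/7) = 7/27.
Take π_1 proportional to 1; then unnormalized π = (1, 2/3, 14/81). Normalize by dividing by the sum 149/81:
  π = (81/149, 54/149, 14/149).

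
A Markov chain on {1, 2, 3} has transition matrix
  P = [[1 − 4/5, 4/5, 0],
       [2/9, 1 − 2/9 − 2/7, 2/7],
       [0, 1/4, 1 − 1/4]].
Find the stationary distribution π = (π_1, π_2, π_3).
π = (7/61, 126/305, 144/305)

This is a birth-death chain on three states, which satisfies detailed balance: π_1 · P_{12} = π_2 · P_{21} and π_2 · P_{23} = π_3 · P_{32}.
From π_1 · 4/5 = π_2 · 2/9: π_2/π_1 = (4/5)/(2/9) = 18/5.
From π_2 · 2/7 = π_3 · 1/4: π_3/π_2 = (2/7)/(1/4) = 8/7.
Take π_1 proportional to 1; then unnormalized π = (1, 18/5, 144/35). Normalize by dividing by the sum 61/7:
  π = (7/61, 126/305, 144/305).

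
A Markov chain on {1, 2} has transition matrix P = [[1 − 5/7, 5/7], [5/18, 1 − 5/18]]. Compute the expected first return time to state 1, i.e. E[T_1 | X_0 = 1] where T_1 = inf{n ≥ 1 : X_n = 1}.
E[T_1 | X_0 = 1] = 1/π_1 = 25/7

For an irreducible recurrent Markov chain with stationary distribution π, E[T_i | X_0 = i] = 1/π_i (Kac's formula). Here π_1 = (5/18)/(5/7 + 5/18) = (5/18)/(125/126) = 7/25, so E[T_1 | X_0 = 1] = 1/π_1 = (5/7 + 5/18)/(5/18) = (125/126)/(5/18) = 25/7.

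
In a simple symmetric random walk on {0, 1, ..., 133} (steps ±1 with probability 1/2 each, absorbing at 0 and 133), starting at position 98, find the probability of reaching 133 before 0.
P(hit 133 before 0) = 98/133 = 14/19

Let u_k = P(hit 133 before 0 | start at k). Then u_0 = 0, u_133 = 1, and u_k = u_{k-1}/2 + u_{k+1}/2 for 1 ≤ k ≤ 132. This harmonic recurrence is solved by u_k = k/133, giving u_98 = 98/133 = 14/19.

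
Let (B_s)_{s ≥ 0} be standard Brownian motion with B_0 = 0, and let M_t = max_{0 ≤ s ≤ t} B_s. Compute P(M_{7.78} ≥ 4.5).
P(M_{7.78} ≥ 4.5) = 2·P(B_{7.78} ≥ 4.5) = 2(1 − Φ(4.5/√7.78)) ≈ 0.1067

By the reflection principle for Brownian motion, P(M_t ≥ a) = 2 · P(B_t ≥ a) for a ≥ 0. Since B_t ~ N(0, t), P(B_t ≥ 4.5) = 1 − Φ(4.5/√t) = 1 − Φ(4.5/√7.78) = 1 − Φ(1.6133). So
  P(M_{7.78} ≥ 4.5) = 2(1 − Φ(1.6133)) ≈ 0.1067.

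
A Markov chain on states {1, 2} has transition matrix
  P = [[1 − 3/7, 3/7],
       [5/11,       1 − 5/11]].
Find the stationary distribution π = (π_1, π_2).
π_1 = 35/68, π_2 = 33/68

Solve πP = π with π_1 + π_2 = 1. From πP = π: π_1 · (1 − 3/7) + π_2 · 5/11 = π_1 ⇒ π_2 · 5/11 = π_1 · 3/7 ⇒ π_2/π_1 = (3/7)/(5/11) = 33/35. Together with π_1 + π_2 = 1:
  π_1 = (5/11)/(3/7 + 5/11) = (5/11)/(68/77) = 35/68,
  π_2 = (3/7)/(3/7 + 5/11) = (3/7)/(68/77) = 33/68.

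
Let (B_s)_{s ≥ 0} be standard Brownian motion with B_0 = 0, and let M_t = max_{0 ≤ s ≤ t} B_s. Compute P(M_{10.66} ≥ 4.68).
P(M_{10.66} ≥ 4.68) = 2·P(B_{10.66} ≥ 4.68) = 2(1 − Φ(4.68/√10.66)) ≈ 0.1517

By the reflection principle for Brownian motion, P(M_t ≥ a) = 2 · P(B_t ≥ a) for a ≥ 0. Since B_t ~ N(0, t), P(B_t ≥ 4.68) = 1 − Φ(4.68/√t) = 1 − Φ(4.68/√10.66) = 1 − Φ(1.4334). So
  P(M_{10.66} ≥ 4.68) = 2(1 − Φ(1.4334)) ≈ 0.1517.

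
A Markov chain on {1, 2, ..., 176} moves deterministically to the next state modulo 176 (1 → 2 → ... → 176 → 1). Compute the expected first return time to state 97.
E[T_97 | X_0 = 97] = 176

The chain cycles deterministically, so starting at state 97 it returns in exactly 176 steps. Equivalently, the stationary distribution is uniform π_j = 1/176 for every state j, so by Kac's formula E[T_97] = 1/π_97 = 176.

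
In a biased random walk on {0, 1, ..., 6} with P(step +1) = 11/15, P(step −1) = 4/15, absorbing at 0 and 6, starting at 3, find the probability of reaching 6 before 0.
P(hit 6 before 0) = (1 − (4/11)^3) / (1 − (4/11)^6) = 1331/1395

Let u_k denote P(reach 6 before 0 | start at k). Boundary: u_0 = 0, u_6 = 1. Recurrence: u_k = 11/15·u_{k+1} + 4/15·u_{k-1} for 1 ≤ k ≤ 5. Try u_k = A + B·r^k with r = q/p = (4/15)/(11/15) = 4/11. Substitution satisfies the recurrence; boundary conditions give:
  u_k = (1 − r^k) / (1 − r^N) = (1 − (4/11)^3) / (1 − (4/11)^6) = 1331/1395.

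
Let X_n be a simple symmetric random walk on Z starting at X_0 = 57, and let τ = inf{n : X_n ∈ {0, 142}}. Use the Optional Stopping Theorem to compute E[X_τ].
E[X_τ] = 57

X_n is a martingale and τ is a bounded-mean stopping time (indeed τ is finite a.s. with bounded expectation since the walk is in a bounded region). By the OST, E[X_τ] = E[X_0] = 57. Equivalently: E[X_τ] = 142 · P(hit 142 first) + 0 · P(hit 0 first) = 142 · (57/142) = 57.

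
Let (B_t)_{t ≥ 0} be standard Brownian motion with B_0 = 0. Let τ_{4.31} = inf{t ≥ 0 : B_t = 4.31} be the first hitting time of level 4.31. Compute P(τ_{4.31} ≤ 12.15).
P(τ_{4.31} ≤ 12.15) = 2(1 − Φ(4.31/√12.15)) = 2(1 − Φ(1.2365)) ≈ 0.2163

By the reflection principle for standard BM, P(τ_b ≤ t) = 2 · P(B_t ≥ b). Since B_t ~ N(0, t), P(B_t ≥ 4.31) = 1 − Φ(4.31/√t) = 1 − Φ(4.31/√12.15) = 1 − Φ(1.2365) ≈ 0.10814. Doubling: P(τ_{4.31} ≤ 12.15) ≈ 2 · 0.10814 = 0.21628 ≈ 0.2163.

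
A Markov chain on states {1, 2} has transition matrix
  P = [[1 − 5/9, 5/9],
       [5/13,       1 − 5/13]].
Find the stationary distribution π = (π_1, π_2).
π_1 = 9/22, π_2 = 13/22

Solve πP = π with π_1 + π_2 = 1. From πP = π: π_1 · (1 − 5/9) + π_2 · 5/13 = π_1 ⇒ π_2 · 5/13 = π_1 · 5/9 ⇒ π_2/π_1 = (5/9)/(5/13) = 13/9. Together with π_1 + π_2 = 1:
  π_1 = (5/13)/(5/9 + 5/13) = (5/13)/(110/117) = 9/22,
  π_2 = (5/9)/(5/9 + 5/13) = (5/9)/(110/117) = 13/22.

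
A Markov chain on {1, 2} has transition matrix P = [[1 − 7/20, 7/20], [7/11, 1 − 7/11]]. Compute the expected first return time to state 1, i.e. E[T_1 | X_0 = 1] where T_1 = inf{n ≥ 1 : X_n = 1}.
E[T_1 | X_0 = 1] = 1/π_1 = 31/20

For an irreducible recurrent Markov chain with stationary distribution π, E[T_i | X_0 = i] = 1/π_i (Kac's formula). Here π_1 = (7/11)/(7/20 + 7/11) = (7/11)/(217/220) = 20/31, so E[T_1 | X_0 = 1] = 1/π_1 = (7/20 + 7/11)/(7/11) = (217/220)/(7/11) = 31/20.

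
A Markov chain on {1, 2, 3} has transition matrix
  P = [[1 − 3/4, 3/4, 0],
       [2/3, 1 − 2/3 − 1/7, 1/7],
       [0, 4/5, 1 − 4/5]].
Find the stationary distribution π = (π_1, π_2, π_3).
π = (224/521, 252/521, 45/521)

This is a birth-death chain on three states, which satisfies detailed balance: π_1 · P_{12} = π_2 · P_{21} and π_2 · P_{23} = π_3 · P_{32}.
From π_1 · 3/4 = π_2 · 2/3: π_2/π_1 = (3/4)/(2/3) = 9/8.
From π_2 · 1/7 = π_3 · 4/5: π_3/π_2 = (1/7)/(4/5) = 5/28.
Take π_1 proportional to 1; then unnormalized π = (1, 9/8, 45/224). Normalize by dividing by the sum 521/224:
  π = (224/521, 252/521, 45/521).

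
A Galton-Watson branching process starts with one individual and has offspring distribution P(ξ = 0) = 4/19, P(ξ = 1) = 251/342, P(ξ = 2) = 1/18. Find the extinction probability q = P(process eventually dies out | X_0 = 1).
q = 1

Mean offspring μ = 0·4/19 + 1·251/342 + 2·1/18 = 289/342 ≤ 1. For μ ≤ 1 with offspring not concentrated at 1, the Galton-Watson process goes extinct almost surely, so q = 1.
(Algebraic check: The pgf is f(s) = 4/19 + 251/342·s + 1/18·s². The extinction probability q is the smallest fixed point of f in [0, 1]. Setting s = f(s):
  1/18·s² + (251/342 − 1)·s + 4/19 = 0
  1/18·s² − (4/19 + 1/18)·s + 4/19 = 0
which factors as (s − 1)·(1/18·s − 4/19) = 0, giving roots s = 1 and s = (4/19)/(1/18) = 72/19. Since 72/19 ≥ 1, the smallest root in [0, 1] is s = 1.)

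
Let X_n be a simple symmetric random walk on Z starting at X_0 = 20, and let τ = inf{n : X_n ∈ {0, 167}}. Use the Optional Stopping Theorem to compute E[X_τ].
E[X_τ] = 20

X_n is a martingale and τ is a bounded-mean stopping time (indeed τ is finite a.s. with bounded expectation since the walk is in a bounded region). By the OST, E[X_τ] = E[X_0] = 20. Equivalently: E[X_τ] = 167 · P(hit 167 first) + 0 · P(hit 0 first) = 167 · (20/167) = 20.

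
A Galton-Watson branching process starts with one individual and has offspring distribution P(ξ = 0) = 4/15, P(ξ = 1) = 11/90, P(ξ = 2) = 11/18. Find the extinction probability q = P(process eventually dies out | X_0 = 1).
q = 24/55

The pgf is f(s) = 4/15 + 11/90·s + 11/18·s². The extinction probability q is the smallest fixed point of f in [0, 1]. Setting s = f(s):
  11/18·s² + (11/90 − 1)·s + 4/15 = 0
  11/18·s² − (4/15 + 11/18)·s + 4/15 = 0
which factors as (s − 1)·(11/18·s − 4/15) = 0, giving roots s = 1 and s = (4/15)/(11/18) = 24/55.
Mean offspring μ = 11/90 + 2·11/18 = 121/90 > 1 (supercritical), so q < 1. The extinction probability is the smaller root: q = (4/15)/(11/18) = 24/55.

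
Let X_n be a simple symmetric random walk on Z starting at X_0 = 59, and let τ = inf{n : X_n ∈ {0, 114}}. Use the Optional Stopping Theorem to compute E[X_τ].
E[X_τ] = 59

X_n is a martingale and τ is a bounded-mean stopping time (indeed τ is finite a.s. with bounded expectation since the walk is in a bounded region). By the OST, E[X_τ] = E[X_0] = 59. Equivalently: E[X_τ] = 114 · P(hit 114 first) + 0 · P(hit 0 first) = 114 · (59/114) = 59.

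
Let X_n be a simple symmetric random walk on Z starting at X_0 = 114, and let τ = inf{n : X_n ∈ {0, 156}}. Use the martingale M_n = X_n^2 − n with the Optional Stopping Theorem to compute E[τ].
E[τ] = 4788

M_n = X_n^2 − n is a martingale (since E[X_{n+1}^2 | F_n] = X_n^2 + 1). By OST (τ has finite mean in a bounded region), E[M_τ] = E[M_0] = X_0^2 − 0 = 114^2 = 12996. Also E[M_τ] = E[X_τ^2] − E[τ]. The walk exits at 0 or 156, with P(hit 156 first) = 114/156, so E[X_τ^2] = 156^2 · 114/156 + 0 = 17784. Thus E[τ] = E[X_τ^2] − E[M_τ] = 17784 − 12996 = 4788 = 114(156 − 114) = 4788.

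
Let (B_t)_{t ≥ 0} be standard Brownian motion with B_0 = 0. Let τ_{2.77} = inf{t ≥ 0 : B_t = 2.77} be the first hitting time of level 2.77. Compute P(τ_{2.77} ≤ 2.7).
P(τ_{2.77} ≤ 2.7) = 2(1 − Φ(2.77/√2.7)) = 2(1 − Φ(1.6858)) ≈ 0.0918

By the reflection principle for standard BM, P(τ_b ≤ t) = 2 · P(B_t ≥ b). Since B_t ~ N(0, t), P(B_t ≥ 2.77) = 1 − Φ(2.77/√t) = 1 − Φ(2.77/√2.7) = 1 − Φ(1.6858) ≈ 0.04592. Doubling: P(τ_{2.77} ≤ 2.7) ≈ 2 · 0.04592 = 0.09184 ≈ 0.0918.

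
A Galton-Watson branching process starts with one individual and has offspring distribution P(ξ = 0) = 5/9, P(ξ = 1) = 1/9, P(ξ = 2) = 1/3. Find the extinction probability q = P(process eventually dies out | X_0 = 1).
q = 1

Mean offspring μ = 0·5/9 + 1·1/9 + 2·1/3 = 7/9 ≤ 1. For μ ≤ 1 with offspring not concentrated at 1, the Galton-Watson process goes extinct almost surely, so q = 1.
(Algebraic check: The pgf is f(s) = 5/9 + 1/9·s + 1/3·s². The extinction probability q is the smallest fixed point of f in [0, 1]. Setting s = f(s):
  1/3·s² + (1/9 − 1)·s + 5/9 = 0
  1/3·s² − (5/9 + 1/3)·s + 5/9 = 0
which factors as (s − 1)·(1/3·s − 5/9) = 0, giving roots s = 1 and s = (5/9)/(1/3) = 5/3. Since 5/3 ≥ 1, the smallest root in [0, 1] is s = 1.)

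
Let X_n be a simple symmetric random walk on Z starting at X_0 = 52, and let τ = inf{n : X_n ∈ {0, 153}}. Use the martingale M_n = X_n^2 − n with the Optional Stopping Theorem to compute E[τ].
E[τ] = 5252

M_n = X_n^2 − n is a martingale (since E[X_{n+1}^2 | F_n] = X_n^2 + 1). By OST (τ has finite mean in a bounded region), E[M_τ] = E[M_0] = X_0^2 − 0 = 52^2 = 2704. Also E[M_τ] = E[X_τ^2] − E[τ]. The walk exits at 0 or 153, with P(hit 153 first) = 52/153, so E[X_τ^2] = 153^2 · 52/153 + 0 = 7956. Thus E[τ] = E[X_τ^2] − E[M_τ] = 7956 − 2704 = 5252 = 52(153 − 52) = 5252.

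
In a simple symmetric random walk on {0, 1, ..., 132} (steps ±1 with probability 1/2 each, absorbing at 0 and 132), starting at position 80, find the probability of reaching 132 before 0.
P(hit 132 before 0) = 80/132 = 20/33

Let u_k = P(hit 132 before 0 | start at k). Then u_0 = 0, u_132 = 1, and u_k = u_{k-1}/2 + u_{k+1}/2 for 1 ≤ k ≤ 131. This harmonic recurrence is solved by u_k = k/132, giving u_80 = 80/132 = 20/33.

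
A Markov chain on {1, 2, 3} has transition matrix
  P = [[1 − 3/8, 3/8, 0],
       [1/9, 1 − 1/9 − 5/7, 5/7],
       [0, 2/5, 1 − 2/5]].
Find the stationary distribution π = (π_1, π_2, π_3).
π = (112/1165, 378/1165, 135/233)

This is a birth-death chain on three states, which satisfies detailed balance: π_1 · P_{12} = π_2 · P_{21} and π_2 · P_{23} = π_3 · P_{32}.
From π_1 · 3/8 = π_2 · 1/9: π_2/π_1 = (3/8)/(1/9) = 27/8.
From π_2 · 5/7 = π_3 · 2/5: π_3/π_2 = (5/7)/(2/5) = 25/14.
Take π_1 proportional to 1; then unnormalized π = (1, 27/8, 675/112). Normalize by dividing by the sum 1165/112:
  π = (112/1165, 378/1165, 135/233).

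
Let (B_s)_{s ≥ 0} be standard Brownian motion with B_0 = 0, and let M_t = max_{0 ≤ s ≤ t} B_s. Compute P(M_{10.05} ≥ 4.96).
P(M_{10.05} ≥ 4.96) = 2·P(B_{10.05} ≥ 4.96) = 2(1 − Φ(4.96/√10.05)) ≈ 0.1177

By the reflection principle for Brownian motion, P(M_t ≥ a) = 2 · P(B_t ≥ a) for a ≥ 0. Since B_t ~ N(0, t), P(B_t ≥ 4.96) = 1 − Φ(4.96/√t) = 1 − Φ(4.96/√10.05) = 1 − Φ(1.5646). So
  P(M_{10.05} ≥ 4.96) = 2(1 − Φ(1.5646)) ≈ 0.1177.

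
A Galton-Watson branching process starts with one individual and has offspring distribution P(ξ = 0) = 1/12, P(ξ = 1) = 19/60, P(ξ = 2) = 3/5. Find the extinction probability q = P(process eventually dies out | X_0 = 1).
q = 5/36

The pgf is f(s) = 1/12 + 19/60·s + 3/5·s². The extinction probability q is the smallest fixed point of f in [0, 1]. Setting s = f(s):
  3/5·s² + (19/60 − 1)·s + 1/12 = 0
  3/5·s² − (1/12 + 3/5)·s + 1/12 = 0
which factors as (s − 1)·(3/5·s − 1/12) = 0, giving roots s = 1 and s = (1/12)/(3/5) = 5/36.
Mean offspring μ = 19/60 + 2·3/5 = 91/60 > 1 (supercritical), so q < 1. The extinction probability is the smaller root: q = (1/12)/(3/5) = 5/36.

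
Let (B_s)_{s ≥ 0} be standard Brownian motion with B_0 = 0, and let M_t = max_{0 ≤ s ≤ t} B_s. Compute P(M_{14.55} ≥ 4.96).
P(M_{14.55} ≥ 4.96) = 2·P(B_{14.55} ≥ 4.96) = 2(1 − Φ(4.96/√14.55)) ≈ 0.1935

By the reflection principle for Brownian motion, P(M_t ≥ a) = 2 · P(B_t ≥ a) for a ≥ 0. Since B_t ~ N(0, t), P(B_t ≥ 4.96) = 1 − Φ(4.96/√t) = 1 − Φ(4.96/√14.55) = 1 − Φ(1.3003). So
  P(M_{14.55} ≥ 4.96) = 2(1 − Φ(1.3003)) ≈ 0.1935.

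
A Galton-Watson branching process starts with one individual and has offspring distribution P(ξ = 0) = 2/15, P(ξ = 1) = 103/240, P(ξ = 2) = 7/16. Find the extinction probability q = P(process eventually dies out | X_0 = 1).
q = 32/105

The pgf is f(s) = 2/15 + 103/240·s + 7/16·s². The extinction probability q is the smallest fixed point of f in [0, 1]. Setting s = f(s):
  7/16·s² + (103/240 − 1)·s + 2/15 = 0
  7/16·s² − (2/15 + 7/16)·s + 2/15 = 0
which factors as (s − 1)·(7/16·s − 2/15) = 0, giving roots s = 1 and s = (2/15)/(7/16) = 32/105.
Mean offspring μ = 103/240 + 2·7/16 = 313/240 > 1 (supercritical), so q < 1. The extinction probability is the smaller root: q = (2/15)/(7/16) = 32/105.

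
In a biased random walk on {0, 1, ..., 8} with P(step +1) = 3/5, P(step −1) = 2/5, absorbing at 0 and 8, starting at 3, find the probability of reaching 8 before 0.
P(hit 8 before 0) = (1 − (2/3)^3) / (1 − (2/3)^8) = 4617/6305

Let u_k denote P(reach 8 before 0 | start at k). Boundary: u_0 = 0, u_8 = 1. Recurrence: u_k = 3/5·u_{k+1} + 2/5·u_{k-1} for 1 ≤ k ≤ 7. Try u_k = A + B·r^k with r = q/p = (2/5)/(3/5) = 2/3. Substitution satisfies the recurrence; boundary conditions give:
  u_k = (1 − r^k) / (1 − r^N) = (1 − (2/3)^3) / (1 − (2/3)^8) = 4617/6305.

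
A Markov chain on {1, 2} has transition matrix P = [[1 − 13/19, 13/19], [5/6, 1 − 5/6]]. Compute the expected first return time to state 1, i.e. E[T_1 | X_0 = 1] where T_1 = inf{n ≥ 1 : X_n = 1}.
E[T_1 | X_0 = 1] = 1/π_1 = 173/95

For an irreducible recurrent Markov chain with stationary distribution π, E[T_i | X_0 = i] = 1/π_i (Kac's formula). Here π_1 = (5/6)/(13/19 + 5/6) = (5/6)/(173/114) = 95/173, so E[T_1 | X_0 = 1] = 1/π_1 = (13/19 + 5/6)/(5/6) = (173/114)/(5/6) = 173/95.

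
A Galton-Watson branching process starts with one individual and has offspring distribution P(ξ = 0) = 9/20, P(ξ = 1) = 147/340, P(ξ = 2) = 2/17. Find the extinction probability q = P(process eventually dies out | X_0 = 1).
q = 1

Mean offspring μ = 0·9/20 + 1·147/340 + 2·2/17 = 227/340 ≤ 1. For μ ≤ 1 with offspring not concentrated at 1, the Galton-Watson process goes extinct almost surely, so q = 1.
(Algebraic check: The pgf is f(s) = 9/20 + 147/340·s + 2/17·s². The extinction probability q is the smallest fixed point of f in [0, 1]. Setting s = f(s):
  2/17·s² + (147/340 − 1)·s + 9/20 = 0
  2/17·s² − (9/20 + 2/17)·s + 9/20 = 0
which factors as (s − 1)·(2/17·s − 9/20) = 0, giving roots s = 1 and s = (9/20)/(2/17) = 153/40. Since 153/40 ≥ 1, the smallest root in [0, 1] is s = 1.)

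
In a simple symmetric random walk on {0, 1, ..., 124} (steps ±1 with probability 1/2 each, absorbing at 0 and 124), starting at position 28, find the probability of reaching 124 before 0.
P(hit 124 before 0) = 28/124 = 7/31

Let u_k = P(hit 124 before 0 | start at k). Then u_0 = 0, u_124 = 1, and u_k = u_{k-1}/2 + u_{k+1}/2 for 1 ≤ k ≤ 123. This harmonic recurrence is solved by u_k = k/124, giving u_28 = 28/124 = 7/31.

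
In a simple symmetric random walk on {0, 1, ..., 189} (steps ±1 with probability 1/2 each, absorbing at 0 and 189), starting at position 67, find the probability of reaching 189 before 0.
P(hit 189 before 0) = 67/189

Let u_k = P(hit 189 before 0 | start at k). Then u_0 = 0, u_189 = 1, and u_k = u_{k-1}/2 + u_{k+1}/2 for 1 ≤ k ≤ 188. This harmonic recurrence is solved by u_k = k/189, giving u_67 = 67/189.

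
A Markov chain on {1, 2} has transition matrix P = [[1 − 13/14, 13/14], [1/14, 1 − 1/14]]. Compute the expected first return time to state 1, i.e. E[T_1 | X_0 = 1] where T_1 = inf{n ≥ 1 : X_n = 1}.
E[T_1 | X_0 = 1] = 1/π_1 = 14

For an irreducible recurrent Markov chain with stationary distribution π, E[T_i | X_0 = i] = 1/π_i (Kac's formula). Here π_1 = (1/14)/(13/14 + 1/14) = (1/14)/(1) = 1/14, so E[T_1 | X_0 = 1] = 1/π_1 = (13/14 + 1/14)/(1/14) = (1)/(1/14) = 14.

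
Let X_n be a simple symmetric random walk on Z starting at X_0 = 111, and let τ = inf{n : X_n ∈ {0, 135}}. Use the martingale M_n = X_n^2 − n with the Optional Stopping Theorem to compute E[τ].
E[τ] = 2664

M_n = X_n^2 − n is a martingale (since E[X_{n+1}^2 | F_n] = X_n^2 + 1). By OST (τ has finite mean in a bounded region), E[M_τ] = E[M_0] = X_0^2 − 0 = 111^2 = 12321. Also E[M_τ] = E[X_τ^2] − E[τ]. The walk exits at 0 or 135, with P(hit 135 first) = 111/135, so E[X_τ^2] = 135^2 · 111/135 + 0 = 14985. Thus E[τ] = E[X_τ^2] − E[M_τ] = 14985 − 12321 = 2664 = 111(135 − 111) = 2664.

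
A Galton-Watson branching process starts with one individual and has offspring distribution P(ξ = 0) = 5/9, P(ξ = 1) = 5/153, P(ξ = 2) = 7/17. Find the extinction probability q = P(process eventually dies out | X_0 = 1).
q = 1

Mean offspring μ = 0·5/9 + 1·5/153 + 2·7/17 = 131/153 ≤ 1. For μ ≤ 1 with offspring not concentrated at 1, the Galton-Watson process goes extinct almost surely, so q = 1.
(Algebraic check: The pgf is f(s) = 5/9 + 5/153·s + 7/17·s². The extinction probability q is the smallest fixed point of f in [0, 1]. Setting s = f(s):
  7/17·s² + (5/153 − 1)·s + 5/9 = 0
  7/17·s² − (5/9 + 7/17)·s + 5/9 = 0
which factors as (s − 1)·(7/17·s − 5/9) = 0, giving roots s = 1 and s = (5/9)/(7/17) = 85/63. Since 85/63 ≥ 1, the smallest root in [0, 1] is s = 1.)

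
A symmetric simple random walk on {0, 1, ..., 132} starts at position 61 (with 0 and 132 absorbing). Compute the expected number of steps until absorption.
E[τ | X_0 = 61] = 4331

Let v_k = E[τ | X_0 = k]. Boundary: v_0 = v_132 = 0. Recurrence: v_k = 1 + (v_{k-1} + v_{k+1})/2 for 1 ≤ k ≤ 131. The particular solution to v_k − (v_{k-1} + v_{k+1})/2 = 1 is v_k = −k^2. Adding homogeneous solution A + B k and matching boundaries gives v_k = k (132 − k). Substituting k = 61: v_61 = 61 · 71 = 4331.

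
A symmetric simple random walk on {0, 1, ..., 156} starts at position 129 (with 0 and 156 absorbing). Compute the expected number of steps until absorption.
E[τ | X_0 = 129] = 3483

Let v_k = E[τ | X_0 = k]. Boundary: v_0 = v_156 = 0. Recurrence: v_k = 1 + (v_{k-1} + v_{k+1})/2 for 1 ≤ k ≤ 155. The particular solution to v_k − (v_{k-1} + v_{k+1})/2 = 1 is v_k = −k^2. Adding homogeneous solution A + B k and matching boundaries gives v_k = k (156 − k). Substituting k = 129: v_129 = 129 · 27 = 3483.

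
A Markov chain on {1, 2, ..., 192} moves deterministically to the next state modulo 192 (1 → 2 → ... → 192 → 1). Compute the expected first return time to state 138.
E[T_138 | X_0 = 138] = 192

The chain cycles deterministically, so starting at state 138 it returns in exactly 192 steps. Equivalently, the stationary distribution is uniform π_j = 1/192 for every state j, so by Kac's formula E[T_138] = 1/π_138 = 192.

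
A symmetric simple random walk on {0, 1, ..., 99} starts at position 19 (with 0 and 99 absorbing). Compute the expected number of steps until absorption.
E[τ | X_0 = 19] = 1520

Let v_k = E[τ | X_0 = k]. Boundary: v_0 = v_99 = 0. Recurrence: v_k = 1 + (v_{k-1} + v_{k+1})/2 for 1 ≤ k ≤ 98. The particular solution to v_k − (v_{k-1} + v_{k+1})/2 = 1 is v_k = −k^2. Adding homogeneous solution A + B k and matching boundaries gives v_k = k (99 − k). Substituting k = 19: v_19 = 19 · 80 = 1520.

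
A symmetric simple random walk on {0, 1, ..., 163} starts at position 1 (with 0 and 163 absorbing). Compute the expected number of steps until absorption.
E[τ | X_0 = 1] = 162

Let v_k = E[τ | X_0 = k]. Boundary: v_0 = v_163 = 0. Recurrence: v_k = 1 + (v_{k-1} + v_{k+1})/2 for 1 ≤ k ≤ 162. The particular solution to v_k − (v_{k-1} + v_{k+1})/2 = 1 is v_k = −k^2. Adding homogeneous solution A + B k and matching boundaries gives v_k = k (163 − k). Substituting k = 1: v_1 = 1 · 162 = 162.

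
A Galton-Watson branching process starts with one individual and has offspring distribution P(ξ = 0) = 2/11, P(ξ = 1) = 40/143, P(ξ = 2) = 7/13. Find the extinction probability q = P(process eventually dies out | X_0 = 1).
q = 26/77

The pgf is f(s) = 2/11 + 40/143·s + 7/13·s². The extinction probability q is the smallest fixed point of f in [0, 1]. Setting s = f(s):
  7/13·s² + (40/143 − 1)·s + 2/11 = 0
  7/13·s² − (2/11 + 7/13)·s + 2/11 = 0
which factors as (s − 1)·(7/13·s − 2/11) = 0, giving roots s = 1 and s = (2/11)/(7/13) = 26/77.
Mean offspring μ = 40/143 + 2·7/13 = 194/143 > 1 (supercritical), so q < 1. The extinction probability is the smaller root: q = (2/11)/(7/13) = 26/77.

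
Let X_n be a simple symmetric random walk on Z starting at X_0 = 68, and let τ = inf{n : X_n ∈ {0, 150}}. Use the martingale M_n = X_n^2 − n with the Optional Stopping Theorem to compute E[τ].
E[τ] = 5576

M_n = X_n^2 − n is a martingale (since E[X_{n+1}^2 | F_n] = X_n^2 + 1). By OST (τ has finite mean in a bounded region), E[M_τ] = E[M_0] = X_0^2 − 0 = 68^2 = 4624. Also E[M_τ] = E[X_τ^2] − E[τ]. The walk exits at 0 or 150, with P(hit 150 first) = 68/150, so E[X_τ^2] = 150^2 · 68/150 + 0 = 10200. Thus E[τ] = E[X_τ^2] − E[M_τ] = 10200 − 4624 = 5576 = 68(150 − 68) = 5576.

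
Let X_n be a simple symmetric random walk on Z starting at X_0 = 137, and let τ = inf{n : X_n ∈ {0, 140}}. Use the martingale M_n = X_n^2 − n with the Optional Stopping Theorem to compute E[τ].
E[τ] = 411

M_n = X_n^2 − n is a martingale (since E[X_{n+1}^2 | F_n] = X_n^2 + 1). By OST (τ has finite mean in a bounded region), E[M_τ] = E[M_0] = X_0^2 − 0 = 137^2 = 18769. Also E[M_τ] = E[X_τ^2] − E[τ]. The walk exits at 0 or 140, with P(hit 140 first) = 137/140, so E[X_τ^2] = 140^2 · 137/140 + 0 = 19180. Thus E[τ] = E[X_τ^2] − E[M_τ] = 19180 − 18769 = 411 = 137(140 − 137) = 411.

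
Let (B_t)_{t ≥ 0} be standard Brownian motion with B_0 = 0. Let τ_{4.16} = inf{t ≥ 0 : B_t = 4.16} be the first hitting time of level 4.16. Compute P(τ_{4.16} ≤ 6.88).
P(τ_{4.16} ≤ 6.88) = 2(1 − Φ(4.16/√6.88)) = 2(1 − Φ(1.5860)) ≈ 0.1127

By the reflection principle for standard BM, P(τ_b ≤ t) = 2 · P(B_t ≥ b). Since B_t ~ N(0, t), P(B_t ≥ 4.16) = 1 − Φ(4.16/√t) = 1 − Φ(4.16/√6.88) = 1 − Φ(1.5860) ≈ 0.05637. Doubling: P(τ_{4.16} ≤ 6.88) ≈ 2 · 0.05637 = 0.11274 ≈ 0.1127.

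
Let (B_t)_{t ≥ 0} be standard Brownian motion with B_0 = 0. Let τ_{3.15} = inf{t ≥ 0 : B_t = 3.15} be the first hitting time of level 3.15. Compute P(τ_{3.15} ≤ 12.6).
P(τ_{3.15} ≤ 12.6) = 2(1 − Φ(3.15/√12.6)) = 2(1 − Φ(0.8874)) ≈ 0.3749

By the reflection principle for standard BM, P(τ_b ≤ t) = 2 · P(B_t ≥ b). Since B_t ~ N(0, t), P(B_t ≥ 3.15) = 1 − Φ(3.15/√t) = 1 − Φ(3.15/√12.6) = 1 − Φ(0.8874) ≈ 0.18743. Doubling: P(τ_{3.15} ≤ 12.6) ≈ 2 · 0.18743 = 0.37486 ≈ 0.3749.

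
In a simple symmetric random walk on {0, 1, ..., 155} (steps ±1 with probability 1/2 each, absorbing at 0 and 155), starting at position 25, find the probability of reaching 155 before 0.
P(hit 155 before 0) = 25/155 = 5/31

Let u_k = P(hit 155 before 0 | start at k). Then u_0 = 0, u_155 = 1, and u_k = u_{k-1}/2 + u_{k+1}/2 for 1 ≤ k ≤ 154. This harmonic recurrence is solved by u_k = k/155, giving u_25 = 25/155 = 5/31.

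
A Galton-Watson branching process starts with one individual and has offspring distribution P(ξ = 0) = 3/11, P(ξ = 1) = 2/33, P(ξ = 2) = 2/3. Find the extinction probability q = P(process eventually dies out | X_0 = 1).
q = 9/22

The pgf is f(s) = 3/11 + 2/33·s + 2/3·s². The extinction probability q is the smallest fixed point of f in [0, 1]. Setting s = f(s):
  2/3·s² + (2/33 − 1)·s + 3/11 = 0
  2/3·s² − (3/11 + 2/3)·s + 3/11 = 0
which factors as (s − 1)·(2/3·s − 3/11) = 0, giving roots s = 1 and s = (3/11)/(2/3) = 9/22.
Mean offspring μ = 2/33 + 2·2/3 = 46/33 > 1 (supercritical), so q < 1. The extinction probability is the smaller root: q = (3/11)/(2/3) = 9/22.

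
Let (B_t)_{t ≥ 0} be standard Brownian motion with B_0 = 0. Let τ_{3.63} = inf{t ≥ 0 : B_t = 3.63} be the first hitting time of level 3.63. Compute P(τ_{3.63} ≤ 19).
P(τ_{3.63} ≤ 19) = 2(1 − Φ(3.63/√19)) = 2(1 − Φ(0.8328)) ≈ 0.4050

By the reflection principle for standard BM, P(τ_b ≤ t) = 2 · P(B_t ≥ b). Since B_t ~ N(0, t), P(B_t ≥ 3.63) = 1 − Φ(3.63/√t) = 1 − Φ(3.63/√19) = 1 − Φ(0.8328) ≈ 0.20248. Doubling: P(τ_{3.63} ≤ 19) ≈ 2 · 0.20248 = 0.40496 ≈ 0.4050.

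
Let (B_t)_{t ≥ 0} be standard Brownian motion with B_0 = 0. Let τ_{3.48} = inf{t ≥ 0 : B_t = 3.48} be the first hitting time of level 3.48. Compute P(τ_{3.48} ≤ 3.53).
P(τ_{3.48} ≤ 3.53) = 2(1 − Φ(3.48/√3.53)) = 2(1 − Φ(1.8522)) ≈ 0.0640

By the reflection principle for standard BM, P(τ_b ≤ t) = 2 · P(B_t ≥ b). Since B_t ~ N(0, t), P(B_t ≥ 3.48) = 1 − Φ(3.48/√t) = 1 − Φ(3.48/√3.53) = 1 − Φ(1.8522) ≈ 0.03200. Doubling: P(τ_{3.48} ≤ 3.53) ≈ 2 · 0.03200 = 0.06400 ≈ 0.0640.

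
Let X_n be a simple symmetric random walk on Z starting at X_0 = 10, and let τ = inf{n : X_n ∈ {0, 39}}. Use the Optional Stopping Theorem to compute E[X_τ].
E[X_τ] = 10

X_n is a martingale and τ is a bounded-mean stopping time (indeed τ is finite a.s. with bounded expectation since the walk is in a bounded region). By the OST, E[X_τ] = E[X_0] = 10. Equivalently: E[X_τ] = 39 · P(hit 39 first) + 0 · P(hit 0 first) = 39 · (10/39) = 10.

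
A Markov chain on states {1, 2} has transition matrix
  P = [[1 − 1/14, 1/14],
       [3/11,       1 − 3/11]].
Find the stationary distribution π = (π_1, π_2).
π_1 = 42/53, π_2 = 11/53

Solve πP = π with π_1 + π_2 = 1. From πP = π: π_1 · (1 − 1/14) + π_2 · 3/11 = π_1 ⇒ π_2 · 3/11 = π_1 · 1/14 ⇒ π_2/π_1 = (1/14)/(3/11) = 11/42. Together with π_1 + π_2 = 1:
  π_1 = (3/11)/(1/14 + 3/11) = (3/11)/(53/154) = 42/53,
  π_2 = (1/14)/(1/14 + 3/11) = (1/14)/(53/154) = 11/53.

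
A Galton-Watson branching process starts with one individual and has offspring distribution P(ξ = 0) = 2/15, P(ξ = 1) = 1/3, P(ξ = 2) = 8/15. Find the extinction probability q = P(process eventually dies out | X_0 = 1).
q = 1/4

The pgf is f(s) = 2/15 + 1/3·s + 8/15·s². The extinction probability q is the smallest fixed point of f in [0, 1]. Setting s = f(s):
  8/15·s² + (1/3 − 1)·s + 2/15 = 0
  8/15·s² − (2/15 + 8/15)·s + 2/15 = 0
which factors as (s − 1)·(8/15·s − 2/15) = 0, giving roots s = 1 and s = (2/15)/(8/15) = 1/4.
Mean offspring μ = 1/3 + 2·8/15 = 7/5 > 1 (supercritical), so q < 1. The extinction probability is the smaller root: q = (2/15)/(8/15) = 1/4.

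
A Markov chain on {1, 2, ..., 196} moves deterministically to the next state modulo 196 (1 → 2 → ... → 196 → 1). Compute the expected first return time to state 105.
E[T_105 | X_0 = 105] = 196

The chain cycles deterministically, so starting at state 105 it returns in exactly 196 steps. Equivalently, the stationary distribution is uniform π_j = 1/196 for every state j, so by Kac's formula E[T_105] = 1/π_105 = 196.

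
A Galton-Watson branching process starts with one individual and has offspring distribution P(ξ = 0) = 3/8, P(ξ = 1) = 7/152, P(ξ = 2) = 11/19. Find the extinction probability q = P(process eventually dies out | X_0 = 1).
q = 57/88

The pgf is f(s) = 3/8 + 7/152·s + 11/19·s². The extinction probability q is the smallest fixed point of f in [0, 1]. Setting s = f(s):
  11/19·s² + (7/152 − 1)·s + 3/8 = 0
  11/19·s² − (3/8 + 11/19)·s + 3/8 = 0
which factors as (s − 1)·(11/19·s − 3/8) = 0, giving roots s = 1 and s = (3/8)/(11/19) = 57/88.
Mean offspring μ = 7/152 + 2·11/19 = 183/152 > 1 (supercritical), so q < 1. The extinction probability is the smaller root: q = (3/8)/(11/19) = 57/88.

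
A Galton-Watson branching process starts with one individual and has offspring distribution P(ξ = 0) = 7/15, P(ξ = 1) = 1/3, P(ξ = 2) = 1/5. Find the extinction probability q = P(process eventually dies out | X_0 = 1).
q = 1

Mean offspring μ = 0·7/15 + 1·1/3 + 2·1/5 = 11/15 ≤ 1. For μ ≤ 1 with offspring not concentrated at 1, the Galton-Watson process goes extinct almost surely, so q = 1.
(Algebraic check: The pgf is f(s) = 7/15 + 1/3·s + 1/5·s². The extinction probability q is the smallest fixed point of f in [0, 1]. Setting s = f(s):
  1/5·s² + (1/3 − 1)·s + 7/15 = 0
  1/5·s² − (7/15 + 1/5)·s + 7/15 = 0
which factors as (s − 1)·(1/5·s − 7/15) = 0, giving roots s = 1 and s = (7/15)/(1/5) = 7/3. Since 7/3 ≥ 1, the smallest root in [0, 1] is s = 1.)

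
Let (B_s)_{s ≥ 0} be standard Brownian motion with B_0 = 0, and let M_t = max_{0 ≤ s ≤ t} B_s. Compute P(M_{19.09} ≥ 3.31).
P(M_{19.09} ≥ 3.31) = 2·P(B_{19.09} ≥ 3.31) = 2(1 − Φ(3.31/√19.09)) ≈ 0.4487

By the reflection principle for Brownian motion, P(M_t ≥ a) = 2 · P(B_t ≥ a) for a ≥ 0. Since B_t ~ N(0, t), P(B_t ≥ 3.31) = 1 − Φ(3.31/√t) = 1 − Φ(3.31/√19.09) = 1 − Φ(0.7576). So
  P(M_{19.09} ≥ 3.31) = 2(1 − Φ(0.7576)) ≈ 0.4487.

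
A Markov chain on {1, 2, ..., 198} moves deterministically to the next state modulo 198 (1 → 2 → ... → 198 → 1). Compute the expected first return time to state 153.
E[T_153 | X_0 = 153] = 198

The chain cycles deterministically, so starting at state 153 it returns in exactly 198 steps. Equivalently, the stationary distribution is uniform π_j = 1/198 for every state j, so by Kac's formula E[T_153] = 1/π_153 = 198.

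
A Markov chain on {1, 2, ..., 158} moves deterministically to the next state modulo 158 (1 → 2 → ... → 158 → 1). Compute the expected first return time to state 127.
E[T_127 | X_0 = 127] = 158

The chain cycles deterministically, so starting at state 127 it returns in exactly 158 steps. Equivalently, the stationary distribution is uniform π_j = 1/158 for every state j, so by Kac's formula E[T_127] = 1/π_127 = 158.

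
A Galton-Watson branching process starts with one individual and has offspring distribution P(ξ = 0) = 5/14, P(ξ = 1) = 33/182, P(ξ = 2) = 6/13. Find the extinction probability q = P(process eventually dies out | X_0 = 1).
q = 65/84

The pgf is f(s) = 5/14 + 33/182·s + 6/13·s². The extinction probability q is the smallest fixed point of f in [0, 1]. Setting s = f(s):
  6/13·s² + (33/182 − 1)·s + 5/14 = 0
  6/13·s² − (5/14 + 6/13)·s + 5/14 = 0
which factors as (s − 1)·(6/13·s − 5/14) = 0, giving roots s = 1 and s = (5/14)/(6/13) = 65/84.
Mean offspring μ = 33/182 + 2·6/13 = 201/182 > 1 (supercritical), so q < 1. The extinction probability is the smaller root: q = (5/14)/(6/13) = 65/84.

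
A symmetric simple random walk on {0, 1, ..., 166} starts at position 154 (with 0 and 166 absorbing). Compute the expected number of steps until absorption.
E[τ | X_0 = 154] = 1848

Let v_k = E[τ | X_0 = k]. Boundary: v_0 = v_166 = 0. Recurrence: v_k = 1 + (v_{k-1} + v_{k+1})/2 for 1 ≤ k ≤ 165. The particular solution to v_k − (v_{k-1} + v_{k+1})/2 = 1 is v_k = −k^2. Adding homogeneous solution A + B k and matching boundaries gives v_k = k (166 − k). Substituting k = 154: v_154 = 154 · 12 = 1848.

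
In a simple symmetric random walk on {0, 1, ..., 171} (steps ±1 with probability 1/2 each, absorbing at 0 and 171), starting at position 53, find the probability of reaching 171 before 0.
P(hit 171 before 0) = 53/171

Let u_k = P(hit 171 before 0 | start at k). Then u_0 = 0, u_171 = 1, and u_k = u_{k-1}/2 + u_{k+1}/2 for 1 ≤ k ≤ 170. This harmonic recurrence is solved by u_k = k/171, giving u_53 = 53/171.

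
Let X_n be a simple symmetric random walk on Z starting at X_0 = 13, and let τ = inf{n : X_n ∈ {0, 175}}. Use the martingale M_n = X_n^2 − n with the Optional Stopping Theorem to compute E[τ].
E[τ] = 2106

M_n = X_n^2 − n is a martingale (since E[X_{n+1}^2 | F_n] = X_n^2 + 1). By OST (τ has finite mean in a bounded region), E[M_τ] = E[M_0] = X_0^2 − 0 = 13^2 = 169. Also E[M_τ] = E[X_τ^2] − E[τ]. The walk exits at 0 or 175, with P(hit 175 first) = 13/175, so E[X_τ^2] = 175^2 · 13/175 + 0 = 2275. Thus E[τ] = E[X_τ^2] − E[M_τ] = 2275 − 169 = 2106 = 13(175 − 13) = 2106.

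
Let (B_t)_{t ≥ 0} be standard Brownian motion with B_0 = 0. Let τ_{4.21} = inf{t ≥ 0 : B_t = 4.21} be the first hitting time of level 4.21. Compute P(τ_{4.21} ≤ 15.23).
P(τ_{4.21} ≤ 15.23) = 2(1 − Φ(4.21/√15.23)) = 2(1 − Φ(1.0788)) ≈ 0.2807

By the reflection principle for standard BM, P(τ_b ≤ t) = 2 · P(B_t ≥ b). Since B_t ~ N(0, t), P(B_t ≥ 4.21) = 1 − Φ(4.21/√t) = 1 − Φ(4.21/√15.23) = 1 − Φ(1.0788) ≈ 0.14034. Doubling: P(τ_{4.21} ≤ 15.23) ≈ 2 · 0.14034 = 0.28068 ≈ 0.2807.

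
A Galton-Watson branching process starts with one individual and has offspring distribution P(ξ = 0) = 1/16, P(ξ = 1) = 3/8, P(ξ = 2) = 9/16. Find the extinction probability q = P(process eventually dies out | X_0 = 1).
q = 1/9

The pgf is f(s) = 1/16 + 3/8·s + 9/16·s². The extinction probability q is the smallest fixed point of f in [0, 1]. Setting s = f(s):
  9/16·s² + (3/8 − 1)·s + 1/16 = 0
  9/16·s² − (1/16 + 9/16)·s + 1/16 = 0
which factors as (s − 1)·(9/16·s − 1/16) = 0, giving roots s = 1 and s = (1/16)/(9/16) = 1/9.
Mean offspring μ = 3/8 + 2·9/16 = 3/2 > 1 (supercritical), so q < 1. The extinction probability is the smaller root: q = (1/16)/(9/16) = 1/9.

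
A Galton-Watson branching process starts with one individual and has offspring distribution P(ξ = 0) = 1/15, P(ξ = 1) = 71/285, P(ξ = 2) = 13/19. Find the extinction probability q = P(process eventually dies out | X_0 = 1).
q = 19/195

The pgf is f(s) = 1/15 + 71/285·s + 13/19·s². The extinction probability q is the smallest fixed point of f in [0, 1]. Setting s = f(s):
  13/19·s² + (71/285 − 1)·s + 1/15 = 0
  13/19·s² − (1/15 + 13/19)·s + 1/15 = 0
which factors as (s − 1)·(13/19·s − 1/15) = 0, giving roots s = 1 and s = (1/15)/(13/19) = 19/195.
Mean offspring μ = 71/285 + 2·13/19 = 461/285 > 1 (supercritical), so q < 1. The extinction probability is the smaller root: q = (1/15)/(13/19) = 19/195.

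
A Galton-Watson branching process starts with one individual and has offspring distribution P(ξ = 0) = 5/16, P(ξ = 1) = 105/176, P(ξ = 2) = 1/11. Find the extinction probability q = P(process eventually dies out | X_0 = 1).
q = 1

Mean offspring μ = 0·5/16 + 1·105/176 + 2·1/11 = 137/176 ≤ 1. For μ ≤ 1 with offspring not concentrated at 1, the Galton-Watson process goes extinct almost surely, so q = 1.
(Algebraic check: The pgf is f(s) = 5/16 + 105/176·s + 1/11·s². The extinction probability q is the smallest fixed point of f in [0, 1]. Setting s = f(s):
  1/11·s² + (105/176 − 1)·s + 5/16 = 0
  1/11·s² − (5/16 + 1/11)·s + 5/16 = 0
which factors as (s − 1)·(1/11·s − 5/16) = 0, giving roots s = 1 and s = (5/16)/(1/11) = 55/16. Since 55/16 ≥ 1, the smallest root in [0, 1] is s = 1.)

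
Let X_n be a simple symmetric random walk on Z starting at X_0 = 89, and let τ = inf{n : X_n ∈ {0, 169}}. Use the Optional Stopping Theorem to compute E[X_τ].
E[X_τ] = 89

X_n is a martingale and τ is a bounded-mean stopping time (indeed τ is finite a.s. with bounded expectation since the walk is in a bounded region). By the OST, E[X_τ] = E[X_0] = 89. Equivalently: E[X_τ] = 169 · P(hit 169 first) + 0 · P(hit 0 first) = 169 · (89/169) = 89.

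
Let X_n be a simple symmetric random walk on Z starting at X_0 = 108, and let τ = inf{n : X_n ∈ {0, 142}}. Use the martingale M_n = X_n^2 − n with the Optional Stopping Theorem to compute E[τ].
E[τ] = 3672

M_n = X_n^2 − n is a martingale (since E[X_{n+1}^2 | F_n] = X_n^2 + 1). By OST (τ has finite mean in a bounded region), E[M_τ] = E[M_0] = X_0^2 − 0 = 108^2 = 11664. Also E[M_τ] = E[X_τ^2] − E[τ]. The walk exits at 0 or 142, with P(hit 142 first) = 108/142, so E[X_τ^2] = 142^2 · 108/142 + 0 = 15336. Thus E[τ] = E[X_τ^2] − E[M_τ] = 15336 − 11664 = 3672 = 108(142 − 108) = 3672.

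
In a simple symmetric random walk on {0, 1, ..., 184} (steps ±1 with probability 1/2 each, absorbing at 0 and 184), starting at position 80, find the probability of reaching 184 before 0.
P(hit 184 before 0) = 80/184 = 10/23

Let u_k = P(hit 184 before 0 | start at k). Then u_0 = 0, u_184 = 1, and u_k = u_{k-1}/2 + u_{k+1}/2 for 1 ≤ k ≤ 183. This harmonic recurrence is solved by u_k = k/184, giving u_80 = 80/184 = 10/23.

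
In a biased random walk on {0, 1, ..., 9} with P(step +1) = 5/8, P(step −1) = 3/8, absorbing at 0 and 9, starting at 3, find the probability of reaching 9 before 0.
P(hit 9 before 0) = (1 − (3/5)^3) / (1 − (3/5)^9) = 15625/19729

Let u_k denote P(reach 9 before 0 | start at k). Boundary: u_0 = 0, u_9 = 1. Recurrence: u_k = 5/8·u_{k+1} + 3/8·u_{k-1} for 1 ≤ k ≤ 8. Try u_k = A + B·r^k with r = q/p = (3/8)/(5/8) = 3/5. Substitution satisfies the recurrence; boundary conditions give:
  u_k = (1 − r^k) / (1 − r^N) = (1 − (3/5)^3) / (1 − (3/5)^9) = 15625/19729.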